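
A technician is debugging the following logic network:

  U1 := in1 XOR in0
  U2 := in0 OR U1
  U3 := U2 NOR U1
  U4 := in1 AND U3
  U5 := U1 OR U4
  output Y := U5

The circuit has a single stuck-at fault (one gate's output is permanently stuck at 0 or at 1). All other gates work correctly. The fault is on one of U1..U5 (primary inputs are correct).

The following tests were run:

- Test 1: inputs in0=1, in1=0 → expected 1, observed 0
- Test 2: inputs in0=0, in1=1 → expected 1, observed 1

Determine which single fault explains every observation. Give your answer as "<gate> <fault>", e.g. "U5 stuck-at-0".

Fault-free values for test 1 (in0=1, in1=0): U1=1, U2=1, U3=0, U4=0, U5=1, giving Y=1. Observed 0.
Test 1: faults giving observed 0 are {U1 stuck-at-0, U5 stuck-at-0}.
Test 2 (in0=0, in1=1): fault-free U1=1, U2=1, U3=0, U4=0, U5=1 → 1; observed 1. Eliminates U5 stuck-at-0.
Only U1 stuck-at-0 is consistent with every test.

U1 stuck-at-0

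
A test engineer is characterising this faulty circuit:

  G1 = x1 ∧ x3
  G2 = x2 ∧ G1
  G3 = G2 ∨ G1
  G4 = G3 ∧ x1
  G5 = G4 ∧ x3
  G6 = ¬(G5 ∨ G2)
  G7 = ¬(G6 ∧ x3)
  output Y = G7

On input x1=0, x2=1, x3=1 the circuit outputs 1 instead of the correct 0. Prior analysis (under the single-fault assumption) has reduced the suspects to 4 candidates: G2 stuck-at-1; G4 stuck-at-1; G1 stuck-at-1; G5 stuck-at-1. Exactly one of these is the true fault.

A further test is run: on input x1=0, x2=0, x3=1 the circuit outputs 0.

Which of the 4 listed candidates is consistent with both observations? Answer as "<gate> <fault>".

G1 stuck-at-1

Evaluate each candidate on input x1=0, x2=0, x3=1:
  G2 stuck-at-1: G1=0, G2=1 [stuck-at-1], G3=1, G4=0, G5=0, G6=0, G7=1 → 1 — eliminated
  G4 stuck-at-1: G1=0, G2=0, G3=0, G4=1 [stuck-at-1], G5=1, G6=0, G7=1 → 1 — eliminated
  G1 stuck-at-1: G1=1 [stuck-at-1], G2=0, G3=1, G4=0, G5=0, G6=1, G7=0 → 0 — matches
  G5 stuck-at-1: G1=0, G2=0, G3=0, G4=0, G5=1 [stuck-at-1], G6=0, G7=1 → 1 — eliminated
Only G1 stuck-at-1 reproduces the observed 0.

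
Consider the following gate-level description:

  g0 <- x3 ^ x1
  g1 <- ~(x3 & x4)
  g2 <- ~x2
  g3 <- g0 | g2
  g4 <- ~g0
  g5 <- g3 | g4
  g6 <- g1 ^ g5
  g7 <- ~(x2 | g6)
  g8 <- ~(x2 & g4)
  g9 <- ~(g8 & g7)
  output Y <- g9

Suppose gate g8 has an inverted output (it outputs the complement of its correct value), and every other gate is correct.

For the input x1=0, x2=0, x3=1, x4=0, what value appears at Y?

1

Propagate with g8 forced: g0=1, g1=1, g2=1, g3=1, g4=0, g5=1, g6=0, g7=1, g8=0 [inverted output], g9=1.
So Y = 1. (Without the fault it would be 0.)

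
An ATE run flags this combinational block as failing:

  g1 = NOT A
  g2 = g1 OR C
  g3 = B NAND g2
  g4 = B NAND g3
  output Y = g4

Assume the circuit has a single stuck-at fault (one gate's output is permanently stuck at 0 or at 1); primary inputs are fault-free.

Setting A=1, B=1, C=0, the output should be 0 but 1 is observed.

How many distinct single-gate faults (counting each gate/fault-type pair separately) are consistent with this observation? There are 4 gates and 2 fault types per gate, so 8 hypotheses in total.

Fault-free: g1=0, g2=0, g3=1, g4=0 → 0. Observed 1.
  g1 stuck-at-0: output 0 ✗
  g1 stuck-at-1: output 1 ✓
  g2 stuck-at-0: output 0 ✗
  g2 stuck-at-1: output 1 ✓
  g3 stuck-at-0: output 1 ✓
  g3 stuck-at-1: output 0 ✗
  g4 stuck-at-0: output 0 ✗
  g4 stuck-at-1: output 1 ✓
Consistent faults: {g1 stuck-at-1, g2 stuck-at-1, g3 stuck-at-0, g4 stuck-at-1} — 4 in all.

4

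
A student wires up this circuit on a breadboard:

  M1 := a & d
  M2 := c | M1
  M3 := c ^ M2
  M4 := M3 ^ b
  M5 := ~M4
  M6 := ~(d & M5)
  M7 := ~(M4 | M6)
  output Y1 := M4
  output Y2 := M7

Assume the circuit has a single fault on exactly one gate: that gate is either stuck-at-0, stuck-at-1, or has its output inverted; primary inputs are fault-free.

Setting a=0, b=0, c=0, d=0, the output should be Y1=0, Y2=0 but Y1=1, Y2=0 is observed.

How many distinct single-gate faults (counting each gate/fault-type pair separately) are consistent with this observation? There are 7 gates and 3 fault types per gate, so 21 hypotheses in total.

Fault-free: M1=0, M2=0, M3=0, M4=0, M5=1, M6=1, M7=0 → Y1=0, Y2=0. Observed Y1=1, Y2=0.
  M1: stuck-at-1, inverted output ✓; others ✗
  M2: stuck-at-1, inverted output ✓; others ✗
  M3: stuck-at-1, inverted output ✓; others ✗
  M4: stuck-at-1, inverted output ✓; others ✗
  M5: none of the 3 fault types match ✗
  M6: none of the 3 fault types match ✗
  M7: none of the 3 fault types match ✗
Consistent faults: {M1 stuck-at-1, M1 inverted output, M2 stuck-at-1, M2 inverted output, M3 stuck-at-1, M3 inverted output, M4 stuck-at-1, M4 inverted output} — 8 in all.

8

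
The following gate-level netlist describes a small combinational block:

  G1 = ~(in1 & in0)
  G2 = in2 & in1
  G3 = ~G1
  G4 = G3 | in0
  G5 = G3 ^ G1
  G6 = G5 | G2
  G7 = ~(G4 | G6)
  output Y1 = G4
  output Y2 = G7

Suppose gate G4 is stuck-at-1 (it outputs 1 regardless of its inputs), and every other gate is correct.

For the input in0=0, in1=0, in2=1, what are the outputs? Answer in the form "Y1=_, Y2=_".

Propagate with G4 forced: G1=1, G2=0, G3=0, G4=1 [stuck-at-1], G5=1, G6=1, G7=0.
So the outputs are Y1=1, Y2=0. (Without the fault they would be Y1=0, Y2=0.)

Y1=1, Y2=0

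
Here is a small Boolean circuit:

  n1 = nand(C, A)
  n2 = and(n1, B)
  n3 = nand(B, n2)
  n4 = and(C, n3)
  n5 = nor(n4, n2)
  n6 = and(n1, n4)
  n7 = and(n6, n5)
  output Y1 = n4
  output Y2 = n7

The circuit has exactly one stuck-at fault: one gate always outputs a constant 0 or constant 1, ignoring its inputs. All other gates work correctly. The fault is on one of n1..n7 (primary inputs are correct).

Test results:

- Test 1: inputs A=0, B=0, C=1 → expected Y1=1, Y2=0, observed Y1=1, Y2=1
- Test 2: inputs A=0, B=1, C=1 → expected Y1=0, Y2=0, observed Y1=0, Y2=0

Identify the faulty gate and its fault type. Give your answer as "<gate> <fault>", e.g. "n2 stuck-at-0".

Fault-free values for test 1 (A=0, B=0, C=1): n1=1, n2=0, n3=1, n4=1, n5=0, n6=1, n7=0, giving Y1=1, Y2=0. Observed Y1=1, Y2=1.
Test 1: faults giving observed Y1=1, Y2=1 are {n5 stuck-at-1, n7 stuck-at-1}.
Test 2 (A=0, B=1, C=1): fault-free n1=1, n2=1, n3=0, n4=0, n5=0, n6=0, n7=0 → Y1=0, Y2=0; observed Y1=0, Y2=0. Eliminates n7 stuck-at-1.
Only n5 stuck-at-1 is consistent with every test.

n5 stuck-at-1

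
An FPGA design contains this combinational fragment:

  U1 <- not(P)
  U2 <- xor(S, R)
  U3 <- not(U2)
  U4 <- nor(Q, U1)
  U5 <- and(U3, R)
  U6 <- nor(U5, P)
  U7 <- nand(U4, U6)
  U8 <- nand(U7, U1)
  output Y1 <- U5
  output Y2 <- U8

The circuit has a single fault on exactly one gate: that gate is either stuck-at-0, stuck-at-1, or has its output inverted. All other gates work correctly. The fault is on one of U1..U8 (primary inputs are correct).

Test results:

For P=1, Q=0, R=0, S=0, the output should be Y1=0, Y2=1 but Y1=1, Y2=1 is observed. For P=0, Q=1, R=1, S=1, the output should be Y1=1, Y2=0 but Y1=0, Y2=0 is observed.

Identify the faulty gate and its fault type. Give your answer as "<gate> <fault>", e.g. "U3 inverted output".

U5 inverted output

Fault-free values for test 1 (P=1, Q=0, R=0, S=0): U1=0, U2=0, U3=1, U4=1, U5=0, U6=0, U7=1, U8=1, giving Y1=0, Y2=1. Observed Y1=1, Y2=1.
Test 1: faults giving observed Y1=1, Y2=1 are {U5 stuck-at-1, U5 inverted output}.
Test 2 (P=0, Q=1, R=1, S=1): fault-free U1=1, U2=0, U3=1, U4=0, U5=1, U6=0, U7=1, U8=0 → Y1=1, Y2=0; observed Y1=0, Y2=0. Eliminates U5 stuck-at-1.
Only U5 inverted output is consistent with every test.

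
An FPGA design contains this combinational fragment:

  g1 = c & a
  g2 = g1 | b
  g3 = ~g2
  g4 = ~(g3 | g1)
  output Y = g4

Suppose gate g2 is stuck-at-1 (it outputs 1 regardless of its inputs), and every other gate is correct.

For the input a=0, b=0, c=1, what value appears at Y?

Propagate with g2 forced: g1=0, g2=1 [stuck-at-1], g3=0, g4=1.
So Y = 1. (Without the fault it would be 0.)

1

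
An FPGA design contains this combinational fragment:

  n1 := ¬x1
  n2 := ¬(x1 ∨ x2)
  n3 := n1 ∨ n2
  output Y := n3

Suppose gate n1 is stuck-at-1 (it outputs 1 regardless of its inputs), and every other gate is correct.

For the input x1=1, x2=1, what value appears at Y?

1

Propagate with n1 forced: n1=1 [stuck-at-1], n2=0, n3=1.
So Y = 1. (Without the fault it would be 0.)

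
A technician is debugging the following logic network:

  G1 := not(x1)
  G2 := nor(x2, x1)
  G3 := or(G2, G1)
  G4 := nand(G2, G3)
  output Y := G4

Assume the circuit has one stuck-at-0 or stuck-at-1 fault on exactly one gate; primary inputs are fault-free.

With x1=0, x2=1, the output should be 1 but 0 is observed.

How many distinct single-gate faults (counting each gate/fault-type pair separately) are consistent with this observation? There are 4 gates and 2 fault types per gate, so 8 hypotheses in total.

2

Fault-free: G1=1, G2=0, G3=1, G4=1 → 1. Observed 0.
  G1 stuck-at-0: output 1 ✗
  G1 stuck-at-1: output 1 ✗
  G2 stuck-at-0: output 1 ✗
  G2 stuck-at-1: output 0 ✓
  G3 stuck-at-0: output 1 ✗
  G3 stuck-at-1: output 1 ✗
  G4 stuck-at-0: output 0 ✓
  G4 stuck-at-1: output 1 ✗
Consistent faults: {G2 stuck-at-1, G4 stuck-at-0} — 2 in all.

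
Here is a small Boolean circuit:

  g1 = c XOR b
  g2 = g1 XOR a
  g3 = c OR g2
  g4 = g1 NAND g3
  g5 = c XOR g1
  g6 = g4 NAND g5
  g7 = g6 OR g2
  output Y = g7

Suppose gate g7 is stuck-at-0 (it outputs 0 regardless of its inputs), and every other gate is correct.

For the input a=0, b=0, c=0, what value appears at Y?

0

Propagate with g7 forced: g1=0, g2=0, g3=0, g4=1, g5=0, g6=1, g7=0 [stuck-at-0].
So Y = 0. (Without the fault it would be 1.)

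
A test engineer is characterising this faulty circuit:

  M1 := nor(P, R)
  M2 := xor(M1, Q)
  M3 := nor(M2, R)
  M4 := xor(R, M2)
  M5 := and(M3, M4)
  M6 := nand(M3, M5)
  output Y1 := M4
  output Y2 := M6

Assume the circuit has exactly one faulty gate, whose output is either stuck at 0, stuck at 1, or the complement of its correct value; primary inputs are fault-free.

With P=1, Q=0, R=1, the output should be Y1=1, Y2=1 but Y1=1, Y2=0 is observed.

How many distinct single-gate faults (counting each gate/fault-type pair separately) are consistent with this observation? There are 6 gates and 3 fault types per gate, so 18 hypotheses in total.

4

Fault-free: M1=0, M2=0, M3=0, M4=1, M5=0, M6=1 → Y1=1, Y2=1. Observed Y1=1, Y2=0.
  M1: none of the 3 fault types match ✗
  M2: none of the 3 fault types match ✗
  M3: stuck-at-1, inverted output ✓; others ✗
  M4: none of the 3 fault types match ✗
  M5: none of the 3 fault types match ✗
  M6: stuck-at-0, inverted output ✓; others ✗
Consistent faults: {M3 stuck-at-1, M3 inverted output, M6 stuck-at-0, M6 inverted output} — 4 in all.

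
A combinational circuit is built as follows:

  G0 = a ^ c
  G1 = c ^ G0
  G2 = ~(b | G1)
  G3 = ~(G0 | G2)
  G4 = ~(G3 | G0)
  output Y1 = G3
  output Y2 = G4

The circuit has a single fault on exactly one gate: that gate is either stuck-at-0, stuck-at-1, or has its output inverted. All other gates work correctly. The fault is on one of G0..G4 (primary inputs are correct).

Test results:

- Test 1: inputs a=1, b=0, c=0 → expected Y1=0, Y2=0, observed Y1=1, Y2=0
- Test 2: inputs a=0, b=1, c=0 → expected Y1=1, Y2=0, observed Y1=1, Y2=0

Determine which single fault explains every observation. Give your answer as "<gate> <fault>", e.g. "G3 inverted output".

G3 stuck-at-1

Fault-free values for test 1 (a=1, b=0, c=0): G0=1, G1=1, G2=0, G3=0, G4=0, giving Y1=0, Y2=0. Observed Y1=1, Y2=0.
Test 1: faults giving observed Y1=1, Y2=0 are {G3 stuck-at-1, G3 inverted output}.
Test 2 (a=0, b=1, c=0): fault-free G0=0, G1=0, G2=0, G3=1, G4=0 → Y1=1, Y2=0; observed Y1=1, Y2=0. Eliminates G3 inverted output.
Only G3 stuck-at-1 is consistent with every test.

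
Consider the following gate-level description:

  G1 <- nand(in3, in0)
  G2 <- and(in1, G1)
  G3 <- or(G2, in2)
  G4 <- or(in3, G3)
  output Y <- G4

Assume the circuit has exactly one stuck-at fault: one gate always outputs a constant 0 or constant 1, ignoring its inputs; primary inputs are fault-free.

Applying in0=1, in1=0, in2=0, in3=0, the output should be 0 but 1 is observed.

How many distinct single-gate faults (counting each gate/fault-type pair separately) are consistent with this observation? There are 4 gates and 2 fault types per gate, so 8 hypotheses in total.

3

Fault-free: G1=1, G2=0, G3=0, G4=0 → 0. Observed 1.
  G1 stuck-at-0: output 0 ✗
  G1 stuck-at-1: output 0 ✗
  G2 stuck-at-0: output 0 ✗
  G2 stuck-at-1: output 1 ✓
  G3 stuck-at-0: output 0 ✗
  G3 stuck-at-1: output 1 ✓
  G4 stuck-at-0: output 0 ✗
  G4 stuck-at-1: output 1 ✓
Consistent faults: {G2 stuck-at-1, G3 stuck-at-1, G4 stuck-at-1} — 3 in all.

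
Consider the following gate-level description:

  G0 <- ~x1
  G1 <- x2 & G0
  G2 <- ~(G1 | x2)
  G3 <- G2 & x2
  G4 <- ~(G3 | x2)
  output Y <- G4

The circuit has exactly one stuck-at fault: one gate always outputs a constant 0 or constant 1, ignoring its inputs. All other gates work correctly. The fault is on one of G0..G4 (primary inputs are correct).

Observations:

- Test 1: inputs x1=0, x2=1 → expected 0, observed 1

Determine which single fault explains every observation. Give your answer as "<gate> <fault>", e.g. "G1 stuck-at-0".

Fault-free values for test 1 (x1=0, x2=1): G0=1, G1=1, G2=0, G3=0, G4=0, giving Y=0. Observed 1.
Test 1: faults giving observed 1 are {G4 stuck-at-1}.
Only G4 stuck-at-1 is consistent with every test.

G4 stuck-at-1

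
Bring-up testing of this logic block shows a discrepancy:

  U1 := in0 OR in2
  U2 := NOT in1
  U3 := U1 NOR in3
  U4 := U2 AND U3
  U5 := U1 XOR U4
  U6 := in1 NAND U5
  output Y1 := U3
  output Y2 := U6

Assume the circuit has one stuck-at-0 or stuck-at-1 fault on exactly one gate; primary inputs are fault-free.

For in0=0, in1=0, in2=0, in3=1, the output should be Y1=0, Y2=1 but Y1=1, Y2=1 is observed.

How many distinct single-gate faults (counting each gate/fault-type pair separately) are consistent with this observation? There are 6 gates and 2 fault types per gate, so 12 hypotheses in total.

Fault-free: U1=0, U2=1, U3=0, U4=0, U5=0, U6=1 → Y1=0, Y2=1. Observed Y1=1, Y2=1.
  U1 stuck-at-0: output Y1=0, Y2=1 ✗
  U1 stuck-at-1: output Y1=0, Y2=1 ✗
  U2 stuck-at-0: output Y1=0, Y2=1 ✗
  U2 stuck-at-1: output Y1=0, Y2=1 ✗
  U3 stuck-at-0: output Y1=0, Y2=1 ✗
  U3 stuck-at-1: output Y1=1, Y2=1 ✓
  U4 stuck-at-0: output Y1=0, Y2=1 ✗
  U4 stuck-at-1: output Y1=0, Y2=1 ✗
  U5 stuck-at-0: output Y1=0, Y2=1 ✗
  U5 stuck-at-1: output Y1=0, Y2=1 ✗
  U6 stuck-at-0: output Y1=0, Y2=0 ✗
  U6 stuck-at-1: output Y1=0, Y2=1 ✗
Consistent faults: {U3 stuck-at-1} — 1 in all.

1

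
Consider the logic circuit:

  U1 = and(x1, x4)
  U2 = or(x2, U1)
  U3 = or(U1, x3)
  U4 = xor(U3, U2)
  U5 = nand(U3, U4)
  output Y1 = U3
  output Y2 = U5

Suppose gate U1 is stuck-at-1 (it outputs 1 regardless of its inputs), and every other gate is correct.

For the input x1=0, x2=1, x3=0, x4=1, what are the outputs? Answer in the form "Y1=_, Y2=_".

Y1=1, Y2=1

Propagate with U1 forced: U1=1 [stuck-at-1], U2=1, U3=1, U4=0, U5=1.
So the outputs are Y1=1, Y2=1. (Without the fault they would be Y1=0, Y2=1.)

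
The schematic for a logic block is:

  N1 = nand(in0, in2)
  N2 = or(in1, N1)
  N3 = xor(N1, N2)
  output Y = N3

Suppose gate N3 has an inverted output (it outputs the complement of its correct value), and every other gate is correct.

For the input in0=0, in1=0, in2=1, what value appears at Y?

Propagate with N3 forced: N1=1, N2=1, N3=1 [inverted output].
So Y = 1. (Without the fault it would be 0.)

1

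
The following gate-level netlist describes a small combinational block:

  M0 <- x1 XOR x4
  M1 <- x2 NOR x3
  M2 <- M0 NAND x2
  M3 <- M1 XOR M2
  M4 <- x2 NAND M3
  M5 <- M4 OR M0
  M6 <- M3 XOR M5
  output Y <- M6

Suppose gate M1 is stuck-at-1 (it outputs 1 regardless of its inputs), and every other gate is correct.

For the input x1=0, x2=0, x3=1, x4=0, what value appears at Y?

1

Propagate with M1 forced: M0=0, M1=1 [stuck-at-1], M2=1, M3=0, M4=1, M5=1, M6=1.
So Y = 1. (Without the fault it would be 0.)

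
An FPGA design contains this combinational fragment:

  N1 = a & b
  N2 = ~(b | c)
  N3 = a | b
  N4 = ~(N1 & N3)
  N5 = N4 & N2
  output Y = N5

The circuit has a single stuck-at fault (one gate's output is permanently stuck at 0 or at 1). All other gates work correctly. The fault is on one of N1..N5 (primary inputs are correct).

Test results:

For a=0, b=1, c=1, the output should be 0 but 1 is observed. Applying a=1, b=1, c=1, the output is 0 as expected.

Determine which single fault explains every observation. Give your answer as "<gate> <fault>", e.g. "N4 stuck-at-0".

Fault-free values for test 1 (a=0, b=1, c=1): N1=0, N2=0, N3=1, N4=1, N5=0, giving Y=0. Observed 1.
Test 1: faults giving observed 1 are {N2 stuck-at-1, N5 stuck-at-1}.
Test 2 (a=1, b=1, c=1): fault-free N1=1, N2=0, N3=1, N4=0, N5=0 → 0; observed 0. Eliminates N5 stuck-at-1.
Only N2 stuck-at-1 is consistent with every test.

N2 stuck-at-1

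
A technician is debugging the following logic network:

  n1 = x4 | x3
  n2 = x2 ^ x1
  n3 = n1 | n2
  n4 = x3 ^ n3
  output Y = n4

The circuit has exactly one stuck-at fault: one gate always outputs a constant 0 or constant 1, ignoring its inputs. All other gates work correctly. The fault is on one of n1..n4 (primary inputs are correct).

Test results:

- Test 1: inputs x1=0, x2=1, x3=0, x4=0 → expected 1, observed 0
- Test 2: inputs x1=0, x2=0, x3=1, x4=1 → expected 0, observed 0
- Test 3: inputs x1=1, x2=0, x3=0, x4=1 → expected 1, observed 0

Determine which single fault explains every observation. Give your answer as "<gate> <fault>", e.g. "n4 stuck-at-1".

n4 stuck-at-0

Fault-free values for test 1 (x1=0, x2=1, x3=0, x4=0): n1=0, n2=1, n3=1, n4=1, giving Y=1. Observed 0.
Test 1: faults giving observed 0 are {n2 stuck-at-0, n3 stuck-at-0, n4 stuck-at-0}.
Test 2 (x1=0, x2=0, x3=1, x4=1): fault-free n1=1, n2=0, n3=1, n4=0 → 0; observed 0. Eliminates n3 stuck-at-0.
Test 3 (x1=1, x2=0, x3=0, x4=1): fault-free n1=1, n2=1, n3=1, n4=1 → 1; observed 0. Eliminates n2 stuck-at-0.
Only n4 stuck-at-0 is consistent with every test.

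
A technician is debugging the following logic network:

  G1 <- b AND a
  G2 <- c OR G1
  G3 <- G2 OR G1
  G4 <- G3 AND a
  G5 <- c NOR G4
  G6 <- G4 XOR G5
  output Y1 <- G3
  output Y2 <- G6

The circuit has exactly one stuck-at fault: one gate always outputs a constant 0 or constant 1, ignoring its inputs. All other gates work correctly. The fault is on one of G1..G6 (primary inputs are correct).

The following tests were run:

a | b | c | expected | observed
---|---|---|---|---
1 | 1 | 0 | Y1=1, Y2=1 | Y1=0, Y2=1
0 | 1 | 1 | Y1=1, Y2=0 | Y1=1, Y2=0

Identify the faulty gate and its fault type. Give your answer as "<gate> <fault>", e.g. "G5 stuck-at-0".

Fault-free values for test 1 (a=1, b=1, c=0): G1=1, G2=1, G3=1, G4=1, G5=0, G6=1, giving Y1=1, Y2=1. Observed Y1=0, Y2=1.
Test 1: faults giving observed Y1=0, Y2=1 are {G1 stuck-at-0, G3 stuck-at-0}.
Test 2 (a=0, b=1, c=1): fault-free G1=0, G2=1, G3=1, G4=0, G5=0, G6=0 → Y1=1, Y2=0; observed Y1=1, Y2=0. Eliminates G3 stuck-at-0.
Only G1 stuck-at-0 is consistent with every test.

G1 stuck-at-0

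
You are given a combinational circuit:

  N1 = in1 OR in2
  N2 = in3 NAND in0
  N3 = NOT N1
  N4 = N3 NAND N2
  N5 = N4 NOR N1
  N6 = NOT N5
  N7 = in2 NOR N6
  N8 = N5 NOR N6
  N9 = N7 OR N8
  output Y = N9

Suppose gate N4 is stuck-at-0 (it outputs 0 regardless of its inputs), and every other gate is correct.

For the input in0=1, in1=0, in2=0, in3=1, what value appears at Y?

1

Propagate with N4 forced: N1=0, N2=0, N3=1, N4=0 [stuck-at-0], N5=1, N6=0, N7=1, N8=0, N9=1.
So Y = 1. (Without the fault it would be 0.)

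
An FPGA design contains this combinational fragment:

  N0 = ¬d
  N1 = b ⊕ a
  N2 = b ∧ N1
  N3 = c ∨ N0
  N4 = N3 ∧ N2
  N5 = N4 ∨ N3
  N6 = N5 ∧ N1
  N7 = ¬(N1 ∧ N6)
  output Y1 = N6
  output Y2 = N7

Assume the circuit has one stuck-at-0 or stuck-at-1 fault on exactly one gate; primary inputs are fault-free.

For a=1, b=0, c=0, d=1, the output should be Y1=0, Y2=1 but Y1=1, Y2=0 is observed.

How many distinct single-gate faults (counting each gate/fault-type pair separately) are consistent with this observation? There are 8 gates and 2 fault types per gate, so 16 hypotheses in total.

Fault-free: N0=0, N1=1, N2=0, N3=0, N4=0, N5=0, N6=0, N7=1 → Y1=0, Y2=1. Observed Y1=1, Y2=0.
  N0: stuck-at-1 ✓; others ✗
  N1: none of the 2 fault types match ✗
  N2: none of the 2 fault types match ✗
  N3: stuck-at-1 ✓; others ✗
  N4: stuck-at-1 ✓; others ✗
  N5: stuck-at-1 ✓; others ✗
  N6: stuck-at-1 ✓; others ✗
  N7: none of the 2 fault types match ✗
Consistent faults: {N0 stuck-at-1, N3 stuck-at-1, N4 stuck-at-1, N5 stuck-at-1, N6 stuck-at-1} — 5 in all.

5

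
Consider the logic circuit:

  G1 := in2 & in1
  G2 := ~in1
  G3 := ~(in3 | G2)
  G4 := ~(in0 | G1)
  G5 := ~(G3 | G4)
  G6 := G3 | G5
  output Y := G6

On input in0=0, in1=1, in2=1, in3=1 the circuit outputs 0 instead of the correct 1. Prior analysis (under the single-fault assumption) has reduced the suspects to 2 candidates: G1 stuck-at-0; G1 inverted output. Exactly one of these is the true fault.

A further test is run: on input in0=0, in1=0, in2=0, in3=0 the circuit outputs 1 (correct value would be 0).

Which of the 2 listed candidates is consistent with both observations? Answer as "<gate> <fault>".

G1 inverted output

Evaluate each candidate on input in0=0, in1=0, in2=0, in3=0:
  G1 stuck-at-0: G1=0 [stuck-at-0], G2=1, G3=0, G4=1, G5=0, G6=0 → 0 — eliminated
  G1 inverted output: G1=1 [inverted output], G2=1, G3=0, G4=0, G5=1, G6=1 → 1 — matches
Only G1 inverted output reproduces the observed 1.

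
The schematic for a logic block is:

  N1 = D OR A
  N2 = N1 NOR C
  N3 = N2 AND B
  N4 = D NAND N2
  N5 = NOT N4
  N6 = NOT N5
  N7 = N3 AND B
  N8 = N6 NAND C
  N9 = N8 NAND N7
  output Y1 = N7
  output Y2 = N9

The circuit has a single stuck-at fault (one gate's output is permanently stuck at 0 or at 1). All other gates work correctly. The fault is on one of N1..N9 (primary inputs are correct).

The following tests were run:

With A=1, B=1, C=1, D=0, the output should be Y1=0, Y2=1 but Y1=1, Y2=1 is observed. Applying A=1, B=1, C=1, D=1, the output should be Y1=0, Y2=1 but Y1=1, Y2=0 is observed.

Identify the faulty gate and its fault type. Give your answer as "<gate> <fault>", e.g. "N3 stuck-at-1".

N2 stuck-at-1

Fault-free values for test 1 (A=1, B=1, C=1, D=0): N1=1, N2=0, N3=0, N4=1, N5=0, N6=1, N7=0, N8=0, N9=1, giving Y1=0, Y2=1. Observed Y1=1, Y2=1.
Test 1: faults giving observed Y1=1, Y2=1 are {N2 stuck-at-1, N3 stuck-at-1, N7 stuck-at-1}.
Test 2 (A=1, B=1, C=1, D=1): fault-free N1=1, N2=0, N3=0, N4=1, N5=0, N6=1, N7=0, N8=0, N9=1 → Y1=0, Y2=1; observed Y1=1, Y2=0. Eliminates N3 stuck-at-1, N7 stuck-at-1.
Only N2 stuck-at-1 is consistent with every test.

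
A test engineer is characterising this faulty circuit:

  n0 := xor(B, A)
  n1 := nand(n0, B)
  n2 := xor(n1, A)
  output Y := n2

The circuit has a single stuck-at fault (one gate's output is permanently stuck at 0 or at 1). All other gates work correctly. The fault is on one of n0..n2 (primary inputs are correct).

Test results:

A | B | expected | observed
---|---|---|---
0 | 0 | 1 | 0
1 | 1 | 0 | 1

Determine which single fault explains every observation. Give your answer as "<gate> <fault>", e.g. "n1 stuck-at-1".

Fault-free values for test 1 (A=0, B=0): n0=0, n1=1, n2=1, giving Y=1. Observed 0.
Test 1: faults giving observed 0 are {n1 stuck-at-0, n2 stuck-at-0}.
Test 2 (A=1, B=1): fault-free n0=0, n1=1, n2=0 → 0; observed 1. Eliminates n2 stuck-at-0.
Only n1 stuck-at-0 is consistent with every test.

n1 stuck-at-0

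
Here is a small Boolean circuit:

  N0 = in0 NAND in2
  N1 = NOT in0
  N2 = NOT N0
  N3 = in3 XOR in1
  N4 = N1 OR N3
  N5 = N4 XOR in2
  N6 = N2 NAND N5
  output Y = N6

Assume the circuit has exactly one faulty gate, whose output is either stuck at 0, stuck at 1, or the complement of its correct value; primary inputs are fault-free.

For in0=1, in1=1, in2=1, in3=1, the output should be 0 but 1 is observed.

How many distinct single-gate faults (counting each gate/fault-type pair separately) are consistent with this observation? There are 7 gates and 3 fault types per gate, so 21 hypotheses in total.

Fault-free: N0=0, N1=0, N2=1, N3=0, N4=0, N5=1, N6=0 → 0. Observed 1.
  N0: stuck-at-1, inverted output ✓; others ✗
  N1: stuck-at-1, inverted output ✓; others ✗
  N2: stuck-at-0, inverted output ✓; others ✗
  N3: stuck-at-1, inverted output ✓; others ✗
  N4: stuck-at-1, inverted output ✓; others ✗
  N5: stuck-at-0, inverted output ✓; others ✗
  N6: stuck-at-1, inverted output ✓; others ✗
Consistent faults: {N0 stuck-at-1, N0 inverted output, N1 stuck-at-1, N1 inverted output, N2 stuck-at-0, N2 inverted output, N3 stuck-at-1, N3 inverted output, N4 stuck-at-1, N4 inverted output, N5 stuck-at-0, N5 inverted output, N6 stuck-at-1, N6 inverted output} — 14 in all.

14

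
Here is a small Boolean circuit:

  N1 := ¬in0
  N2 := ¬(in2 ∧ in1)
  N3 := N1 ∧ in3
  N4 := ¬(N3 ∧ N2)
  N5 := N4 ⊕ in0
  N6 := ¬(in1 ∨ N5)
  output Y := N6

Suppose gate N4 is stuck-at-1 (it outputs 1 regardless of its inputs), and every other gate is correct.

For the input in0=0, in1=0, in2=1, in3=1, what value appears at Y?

Propagate with N4 forced: N1=1, N2=1, N3=1, N4=1 [stuck-at-1], N5=1, N6=0.
So Y = 0. (Without the fault it would be 1.)

0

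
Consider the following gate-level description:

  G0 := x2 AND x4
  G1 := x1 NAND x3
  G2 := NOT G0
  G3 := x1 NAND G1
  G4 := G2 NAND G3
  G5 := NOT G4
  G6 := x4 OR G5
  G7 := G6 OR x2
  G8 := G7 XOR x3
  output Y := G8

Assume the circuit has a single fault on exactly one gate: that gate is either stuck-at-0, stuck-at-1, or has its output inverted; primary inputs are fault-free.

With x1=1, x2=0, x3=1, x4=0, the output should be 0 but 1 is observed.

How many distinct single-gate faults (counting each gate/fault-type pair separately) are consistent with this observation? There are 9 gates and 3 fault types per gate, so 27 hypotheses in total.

Fault-free: G0=0, G1=0, G2=1, G3=1, G4=0, G5=1, G6=1, G7=1, G8=0 → 0. Observed 1.
  G0: stuck-at-1, inverted output ✓; others ✗
  G1: stuck-at-1, inverted output ✓; others ✗
  G2: stuck-at-0, inverted output ✓; others ✗
  G3: stuck-at-0, inverted output ✓; others ✗
  G4: stuck-at-1, inverted output ✓; others ✗
  G5: stuck-at-0, inverted output ✓; others ✗
  G6: stuck-at-0, inverted output ✓; others ✗
  G7: stuck-at-0, inverted output ✓; others ✗
  G8: stuck-at-1, inverted output ✓; others ✗
Consistent faults: {G0 stuck-at-1, G0 inverted output, G1 stuck-at-1, G1 inverted output, G2 stuck-at-0, G2 inverted output, G3 stuck-at-0, G3 inverted output, G4 stuck-at-1, G4 inverted output, G5 stuck-at-0, G5 inverted output, G6 stuck-at-0, G6 inverted output, G7 stuck-at-0, G7 inverted output, G8 stuck-at-1, G8 inverted output} — 18 in all.

18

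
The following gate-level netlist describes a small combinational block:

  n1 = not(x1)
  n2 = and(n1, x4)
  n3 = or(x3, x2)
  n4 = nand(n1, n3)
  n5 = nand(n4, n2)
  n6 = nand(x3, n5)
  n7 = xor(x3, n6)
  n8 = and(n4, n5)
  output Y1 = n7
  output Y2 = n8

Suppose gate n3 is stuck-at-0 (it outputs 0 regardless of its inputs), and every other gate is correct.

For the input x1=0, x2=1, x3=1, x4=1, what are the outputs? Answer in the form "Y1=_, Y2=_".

Propagate with n3 forced: n1=1, n2=1, n3=0 [stuck-at-0], n4=1, n5=0, n6=1, n7=0, n8=0.
So the outputs are Y1=0, Y2=0. (Without the fault they would be Y1=1, Y2=0.)

Y1=0, Y2=0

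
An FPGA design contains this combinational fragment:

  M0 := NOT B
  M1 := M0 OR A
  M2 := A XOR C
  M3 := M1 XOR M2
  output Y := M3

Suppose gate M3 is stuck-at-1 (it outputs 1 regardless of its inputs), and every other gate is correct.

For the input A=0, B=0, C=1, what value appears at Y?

Propagate with M3 forced: M0=1, M1=1, M2=1, M3=1 [stuck-at-1].
So Y = 1. (Without the fault it would be 0.)

1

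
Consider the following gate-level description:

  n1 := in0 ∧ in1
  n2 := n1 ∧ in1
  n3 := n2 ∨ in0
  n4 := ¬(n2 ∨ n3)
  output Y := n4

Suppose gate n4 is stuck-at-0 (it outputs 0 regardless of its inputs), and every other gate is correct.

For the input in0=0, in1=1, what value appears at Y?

0

Propagate with n4 forced: n1=0, n2=0, n3=0, n4=0 [stuck-at-0].
So Y = 0. (Without the fault it would be 1.)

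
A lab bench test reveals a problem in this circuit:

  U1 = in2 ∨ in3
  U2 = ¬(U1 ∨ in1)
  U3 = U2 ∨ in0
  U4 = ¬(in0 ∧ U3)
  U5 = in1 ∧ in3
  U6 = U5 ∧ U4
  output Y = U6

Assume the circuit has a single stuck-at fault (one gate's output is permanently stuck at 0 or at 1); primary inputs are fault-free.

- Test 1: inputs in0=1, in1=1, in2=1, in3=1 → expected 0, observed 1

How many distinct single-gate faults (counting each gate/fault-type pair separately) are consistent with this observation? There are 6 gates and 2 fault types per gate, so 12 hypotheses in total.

3

Fault-free: U1=1, U2=0, U3=1, U4=0, U5=1, U6=0 → 0. Observed 1.
  U1 stuck-at-0: output 0 ✗
  U1 stuck-at-1: output 0 ✗
  U2 stuck-at-0: output 0 ✗
  U2 stuck-at-1: output 0 ✗
  U3 stuck-at-0: output 1 ✓
  U3 stuck-at-1: output 0 ✗
  U4 stuck-at-0: output 0 ✗
  U4 stuck-at-1: output 1 ✓
  U5 stuck-at-0: output 0 ✗
  U5 stuck-at-1: output 0 ✗
  U6 stuck-at-0: output 0 ✗
  U6 stuck-at-1: output 1 ✓
Consistent faults: {U3 stuck-at-0, U4 stuck-at-1, U6 stuck-at-1} — 3 in all.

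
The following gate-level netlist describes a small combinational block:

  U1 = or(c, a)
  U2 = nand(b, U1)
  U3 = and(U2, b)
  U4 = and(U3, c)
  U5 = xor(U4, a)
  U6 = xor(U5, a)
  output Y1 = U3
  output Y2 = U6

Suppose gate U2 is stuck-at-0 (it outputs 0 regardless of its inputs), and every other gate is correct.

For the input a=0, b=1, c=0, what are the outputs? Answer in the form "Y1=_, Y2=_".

Propagate with U2 forced: U1=0, U2=0 [stuck-at-0], U3=0, U4=0, U5=0, U6=0.
So the outputs are Y1=0, Y2=0. (Without the fault they would be Y1=1, Y2=0.)

Y1=0, Y2=0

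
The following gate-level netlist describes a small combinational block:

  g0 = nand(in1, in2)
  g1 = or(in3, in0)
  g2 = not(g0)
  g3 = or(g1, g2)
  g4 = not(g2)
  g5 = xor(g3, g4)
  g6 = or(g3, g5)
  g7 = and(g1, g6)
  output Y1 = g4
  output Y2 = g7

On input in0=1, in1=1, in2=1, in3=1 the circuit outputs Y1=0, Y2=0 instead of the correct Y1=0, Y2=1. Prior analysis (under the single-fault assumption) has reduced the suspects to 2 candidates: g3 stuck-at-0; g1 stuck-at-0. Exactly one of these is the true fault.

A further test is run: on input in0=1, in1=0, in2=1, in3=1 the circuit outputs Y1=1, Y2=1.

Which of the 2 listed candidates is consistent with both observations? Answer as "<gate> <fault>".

Evaluate each candidate on input in0=1, in1=0, in2=1, in3=1:
  g3 stuck-at-0: g0=1, g1=1, g2=0, g3=0 [stuck-at-0], g4=1, g5=1, g6=1, g7=1 → Y1=1, Y2=1 — matches
  g1 stuck-at-0: g0=1, g1=0 [stuck-at-0], g2=0, g3=0, g4=1, g5=1, g6=1, g7=0 → Y1=1, Y2=0 — eliminated
Only g3 stuck-at-0 reproduces the observed Y1=1, Y2=1.

g3 stuck-at-0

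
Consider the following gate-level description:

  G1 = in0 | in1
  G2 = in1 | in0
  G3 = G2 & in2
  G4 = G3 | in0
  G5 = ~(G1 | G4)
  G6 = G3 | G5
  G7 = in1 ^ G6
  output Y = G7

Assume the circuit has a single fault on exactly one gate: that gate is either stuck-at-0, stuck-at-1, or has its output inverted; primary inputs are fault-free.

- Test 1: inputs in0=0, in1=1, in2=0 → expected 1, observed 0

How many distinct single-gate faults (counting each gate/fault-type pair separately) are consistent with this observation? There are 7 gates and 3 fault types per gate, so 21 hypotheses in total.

10

Fault-free: G1=1, G2=1, G3=0, G4=0, G5=0, G6=0, G7=1 → 1. Observed 0.
  G1: stuck-at-0, inverted output ✓; others ✗
  G2: none of the 3 fault types match ✗
  G3: stuck-at-1, inverted output ✓; others ✗
  G4: none of the 3 fault types match ✗
  G5: stuck-at-1, inverted output ✓; others ✗
  G6: stuck-at-1, inverted output ✓; others ✗
  G7: stuck-at-0, inverted output ✓; others ✗
Consistent faults: {G1 stuck-at-0, G1 inverted output, G3 stuck-at-1, G3 inverted output, G5 stuck-at-1, G5 inverted output, G6 stuck-at-1, G6 inverted output, G7 stuck-at-0, G7 inverted output} — 10 in all.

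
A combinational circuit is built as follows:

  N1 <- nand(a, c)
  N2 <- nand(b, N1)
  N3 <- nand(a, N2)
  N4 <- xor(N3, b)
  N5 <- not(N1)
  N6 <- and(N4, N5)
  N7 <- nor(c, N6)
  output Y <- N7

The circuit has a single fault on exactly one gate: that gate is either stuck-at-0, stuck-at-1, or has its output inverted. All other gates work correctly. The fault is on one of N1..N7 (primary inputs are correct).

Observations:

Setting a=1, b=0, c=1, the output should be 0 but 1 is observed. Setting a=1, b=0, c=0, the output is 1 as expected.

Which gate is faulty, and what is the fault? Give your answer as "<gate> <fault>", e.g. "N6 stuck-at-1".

Fault-free values for test 1 (a=1, b=0, c=1): N1=0, N2=1, N3=0, N4=0, N5=1, N6=0, N7=0, giving Y=0. Observed 1.
Test 1: faults giving observed 1 are {N7 stuck-at-1, N7 inverted output}.
Test 2 (a=1, b=0, c=0): fault-free N1=1, N2=1, N3=0, N4=0, N5=0, N6=0, N7=1 → 1; observed 1. Eliminates N7 inverted output.
Only N7 stuck-at-1 is consistent with every test.

N7 stuck-at-1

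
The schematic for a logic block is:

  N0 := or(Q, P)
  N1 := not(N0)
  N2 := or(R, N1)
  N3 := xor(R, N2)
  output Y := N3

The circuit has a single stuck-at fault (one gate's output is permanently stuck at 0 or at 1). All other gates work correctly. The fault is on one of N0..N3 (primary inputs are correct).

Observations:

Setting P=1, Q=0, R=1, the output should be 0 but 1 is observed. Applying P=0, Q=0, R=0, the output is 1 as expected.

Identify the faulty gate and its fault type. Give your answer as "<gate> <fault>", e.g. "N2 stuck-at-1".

Fault-free values for test 1 (P=1, Q=0, R=1): N0=1, N1=0, N2=1, N3=0, giving Y=0. Observed 1.
Test 1: faults giving observed 1 are {N2 stuck-at-0, N3 stuck-at-1}.
Test 2 (P=0, Q=0, R=0): fault-free N0=0, N1=1, N2=1, N3=1 → 1; observed 1. Eliminates N2 stuck-at-0.
Only N3 stuck-at-1 is consistent with every test.

N3 stuck-at-1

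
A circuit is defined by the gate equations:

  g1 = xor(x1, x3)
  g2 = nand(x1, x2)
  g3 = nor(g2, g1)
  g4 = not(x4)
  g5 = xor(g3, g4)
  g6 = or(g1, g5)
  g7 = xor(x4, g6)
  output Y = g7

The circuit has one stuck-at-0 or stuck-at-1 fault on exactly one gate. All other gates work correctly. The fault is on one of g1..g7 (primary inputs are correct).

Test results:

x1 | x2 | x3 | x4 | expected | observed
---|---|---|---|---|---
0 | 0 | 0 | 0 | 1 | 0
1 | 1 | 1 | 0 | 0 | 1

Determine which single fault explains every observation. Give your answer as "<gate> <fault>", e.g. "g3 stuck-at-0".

g4 stuck-at-0

Fault-free values for test 1 (x1=0, x2=0, x3=0, x4=0): g1=0, g2=1, g3=0, g4=1, g5=1, g6=1, g7=1, giving Y=1. Observed 0.
Test 1: faults giving observed 0 are {g2 stuck-at-0, g3 stuck-at-1, g4 stuck-at-0, g5 stuck-at-0, g6 stuck-at-0, g7 stuck-at-0}.
Test 2 (x1=1, x2=1, x3=1, x4=0): fault-free g1=0, g2=0, g3=1, g4=1, g5=0, g6=0, g7=0 → 0; observed 1. Eliminates g2 stuck-at-0, g3 stuck-at-1, g5 stuck-at-0, g6 stuck-at-0, g7 stuck-at-0.
Only g4 stuck-at-0 is consistent with every test.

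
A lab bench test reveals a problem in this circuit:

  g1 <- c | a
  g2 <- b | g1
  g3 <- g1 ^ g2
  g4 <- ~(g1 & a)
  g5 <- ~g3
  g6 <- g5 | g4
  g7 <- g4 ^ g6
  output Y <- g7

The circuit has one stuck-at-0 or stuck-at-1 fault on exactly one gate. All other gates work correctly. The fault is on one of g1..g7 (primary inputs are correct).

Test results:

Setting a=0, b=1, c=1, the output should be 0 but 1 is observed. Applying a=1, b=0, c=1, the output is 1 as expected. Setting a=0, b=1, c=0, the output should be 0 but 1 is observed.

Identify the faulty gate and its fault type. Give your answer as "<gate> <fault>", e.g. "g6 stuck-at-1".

Fault-free values for test 1 (a=0, b=1, c=1): g1=1, g2=1, g3=0, g4=1, g5=1, g6=1, g7=0, giving Y=0. Observed 1.
Test 1: faults giving observed 1 are {g4 stuck-at-0, g6 stuck-at-0, g7 stuck-at-1}.
Test 2 (a=1, b=0, c=1): fault-free g1=1, g2=1, g3=0, g4=0, g5=1, g6=1, g7=1 → 1; observed 1. Eliminates g6 stuck-at-0.
Test 3 (a=0, b=1, c=0): fault-free g1=0, g2=1, g3=1, g4=1, g5=0, g6=1, g7=0 → 0; observed 1. Eliminates g4 stuck-at-0.
Only g7 stuck-at-1 is consistent with every test.

g7 stuck-at-1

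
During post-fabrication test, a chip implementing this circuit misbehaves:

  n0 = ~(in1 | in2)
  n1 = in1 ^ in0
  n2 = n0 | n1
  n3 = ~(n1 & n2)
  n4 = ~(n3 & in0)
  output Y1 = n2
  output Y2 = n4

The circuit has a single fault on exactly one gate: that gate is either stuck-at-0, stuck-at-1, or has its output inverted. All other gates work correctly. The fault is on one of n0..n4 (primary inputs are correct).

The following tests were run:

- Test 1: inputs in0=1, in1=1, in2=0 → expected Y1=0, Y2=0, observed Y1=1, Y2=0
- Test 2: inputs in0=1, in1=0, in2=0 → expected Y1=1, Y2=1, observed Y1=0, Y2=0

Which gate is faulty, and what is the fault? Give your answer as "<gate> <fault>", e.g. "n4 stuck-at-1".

Fault-free values for test 1 (in0=1, in1=1, in2=0): n0=0, n1=0, n2=0, n3=1, n4=0, giving Y1=0, Y2=0. Observed Y1=1, Y2=0.
Test 1: faults giving observed Y1=1, Y2=0 are {n0 stuck-at-1, n0 inverted output, n2 stuck-at-1, n2 inverted output}.
Test 2 (in0=1, in1=0, in2=0): fault-free n0=1, n1=1, n2=1, n3=0, n4=1 → Y1=1, Y2=1; observed Y1=0, Y2=0. Eliminates n0 stuck-at-1, n0 inverted output, n2 stuck-at-1.
Only n2 inverted output is consistent with every test.

n2 inverted output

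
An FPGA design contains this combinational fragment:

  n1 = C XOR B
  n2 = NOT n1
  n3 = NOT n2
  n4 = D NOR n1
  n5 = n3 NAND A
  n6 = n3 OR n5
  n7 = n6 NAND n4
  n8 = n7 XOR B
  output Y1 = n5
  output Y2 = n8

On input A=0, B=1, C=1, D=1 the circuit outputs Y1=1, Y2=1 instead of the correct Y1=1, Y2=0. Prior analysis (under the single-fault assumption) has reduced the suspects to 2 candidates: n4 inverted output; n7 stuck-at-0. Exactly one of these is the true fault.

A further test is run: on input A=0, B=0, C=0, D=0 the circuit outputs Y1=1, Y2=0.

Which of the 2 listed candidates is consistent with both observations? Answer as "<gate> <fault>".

n7 stuck-at-0

Evaluate each candidate on input A=0, B=0, C=0, D=0:
  n4 inverted output: n1=0, n2=1, n3=0, n4=0 [inverted output], n5=1, n6=1, n7=1, n8=1 → Y1=1, Y2=1 — eliminated
  n7 stuck-at-0: n1=0, n2=1, n3=0, n4=1, n5=1, n6=1, n7=0 [stuck-at-0], n8=0 → Y1=1, Y2=0 — matches
Only n7 stuck-at-0 reproduces the observed Y1=1, Y2=0.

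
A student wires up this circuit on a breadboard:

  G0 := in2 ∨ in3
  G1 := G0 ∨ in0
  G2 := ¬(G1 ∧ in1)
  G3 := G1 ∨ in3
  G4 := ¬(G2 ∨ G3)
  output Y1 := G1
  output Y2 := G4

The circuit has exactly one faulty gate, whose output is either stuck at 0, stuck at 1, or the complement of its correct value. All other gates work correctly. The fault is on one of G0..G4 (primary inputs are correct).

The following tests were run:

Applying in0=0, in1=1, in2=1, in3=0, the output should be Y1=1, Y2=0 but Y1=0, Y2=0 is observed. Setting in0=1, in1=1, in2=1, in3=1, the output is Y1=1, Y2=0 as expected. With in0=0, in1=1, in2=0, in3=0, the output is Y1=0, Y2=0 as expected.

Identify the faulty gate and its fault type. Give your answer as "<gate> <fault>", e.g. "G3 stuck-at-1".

G0 stuck-at-0

Fault-free values for test 1 (in0=0, in1=1, in2=1, in3=0): G0=1, G1=1, G2=0, G3=1, G4=0, giving Y1=1, Y2=0. Observed Y1=0, Y2=0.
Test 1: faults giving observed Y1=0, Y2=0 are {G0 stuck-at-0, G0 inverted output, G1 stuck-at-0, G1 inverted output}.
Test 2 (in0=1, in1=1, in2=1, in3=1): fault-free G0=1, G1=1, G2=0, G3=1, G4=0 → Y1=1, Y2=0; observed Y1=1, Y2=0. Eliminates G1 stuck-at-0, G1 inverted output.
Test 3 (in0=0, in1=1, in2=0, in3=0): fault-free G0=0, G1=0, G2=1, G3=0, G4=0 → Y1=0, Y2=0; observed Y1=0, Y2=0. Eliminates G0 inverted output.
Only G0 stuck-at-0 is consistent with every test.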